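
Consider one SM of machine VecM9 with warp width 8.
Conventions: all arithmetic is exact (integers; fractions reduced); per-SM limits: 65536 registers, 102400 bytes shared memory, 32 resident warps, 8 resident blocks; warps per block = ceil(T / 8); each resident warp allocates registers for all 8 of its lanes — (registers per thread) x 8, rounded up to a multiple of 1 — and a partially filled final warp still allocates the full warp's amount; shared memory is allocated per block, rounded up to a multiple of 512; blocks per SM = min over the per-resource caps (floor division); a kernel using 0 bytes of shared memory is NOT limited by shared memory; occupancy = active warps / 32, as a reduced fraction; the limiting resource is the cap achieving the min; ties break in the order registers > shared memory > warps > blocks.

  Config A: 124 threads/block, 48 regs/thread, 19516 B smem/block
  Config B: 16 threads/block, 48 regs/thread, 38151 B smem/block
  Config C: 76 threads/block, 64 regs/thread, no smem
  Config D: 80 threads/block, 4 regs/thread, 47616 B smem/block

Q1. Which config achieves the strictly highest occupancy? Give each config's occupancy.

occupancies: A 1, B 1/8, C 15/16, D 5/8

Answer: A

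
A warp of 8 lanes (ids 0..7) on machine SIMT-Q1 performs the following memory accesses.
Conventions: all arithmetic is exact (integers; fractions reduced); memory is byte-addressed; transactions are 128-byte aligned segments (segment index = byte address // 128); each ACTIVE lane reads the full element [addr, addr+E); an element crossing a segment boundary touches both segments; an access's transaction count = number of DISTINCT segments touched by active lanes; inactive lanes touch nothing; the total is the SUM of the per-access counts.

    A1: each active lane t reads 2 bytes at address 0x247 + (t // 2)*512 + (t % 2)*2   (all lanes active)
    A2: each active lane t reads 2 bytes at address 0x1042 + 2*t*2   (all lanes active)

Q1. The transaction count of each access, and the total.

A1: 4 transactions
A2: 1 transaction

Answer: 4,1; total 5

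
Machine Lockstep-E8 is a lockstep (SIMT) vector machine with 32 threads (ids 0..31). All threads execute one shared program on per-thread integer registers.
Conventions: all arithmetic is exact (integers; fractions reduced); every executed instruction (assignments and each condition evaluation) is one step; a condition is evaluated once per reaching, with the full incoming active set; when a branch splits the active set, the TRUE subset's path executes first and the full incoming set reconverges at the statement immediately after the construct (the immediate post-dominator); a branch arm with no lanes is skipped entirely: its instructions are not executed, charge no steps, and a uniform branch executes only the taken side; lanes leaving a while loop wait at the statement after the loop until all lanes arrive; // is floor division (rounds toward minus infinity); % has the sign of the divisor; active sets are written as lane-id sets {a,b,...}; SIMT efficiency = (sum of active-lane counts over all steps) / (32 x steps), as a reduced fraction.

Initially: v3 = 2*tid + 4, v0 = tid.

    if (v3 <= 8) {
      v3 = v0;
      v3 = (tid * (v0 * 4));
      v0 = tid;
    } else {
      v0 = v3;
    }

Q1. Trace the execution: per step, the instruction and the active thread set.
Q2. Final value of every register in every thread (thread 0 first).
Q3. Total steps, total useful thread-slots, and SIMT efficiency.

step 0: eval (v3 <= 8)               {0,1,2,3,4,5,6,7,8,9,10,11,12,13,14,15,16,17,18,19,20,21,22,23,24,25,26,27,28,29,30,31}
step 1: v3 <- v0                     {0,1,2}
step 2: v3 <- (tid * (v0 * 4))       {0,1,2}
step 3: v0 <- tid                    {0,1,2}
step 4: v0 <- v3                     {3,4,5,6,7,8,9,10,11,12,13,14,15,16,17,18,19,20,21,22,23,24,25,26,27,28,29,30,31}

Answer: 5 steps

v3: 0,4,16,10,12,14,16,18,20,22,24,26,28,30,32,34,36,38,40,42,44,46,48,50,52,54,56,58,60,62,64,66
v0: 0,1,2,10,12,14,16,18,20,22,24,26,28,30,32,34,36,38,40,42,44,46,48,50,52,54,56,58,60,62,64,66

steps = 5; useful = 70; efficiency = 70/160 = 7/16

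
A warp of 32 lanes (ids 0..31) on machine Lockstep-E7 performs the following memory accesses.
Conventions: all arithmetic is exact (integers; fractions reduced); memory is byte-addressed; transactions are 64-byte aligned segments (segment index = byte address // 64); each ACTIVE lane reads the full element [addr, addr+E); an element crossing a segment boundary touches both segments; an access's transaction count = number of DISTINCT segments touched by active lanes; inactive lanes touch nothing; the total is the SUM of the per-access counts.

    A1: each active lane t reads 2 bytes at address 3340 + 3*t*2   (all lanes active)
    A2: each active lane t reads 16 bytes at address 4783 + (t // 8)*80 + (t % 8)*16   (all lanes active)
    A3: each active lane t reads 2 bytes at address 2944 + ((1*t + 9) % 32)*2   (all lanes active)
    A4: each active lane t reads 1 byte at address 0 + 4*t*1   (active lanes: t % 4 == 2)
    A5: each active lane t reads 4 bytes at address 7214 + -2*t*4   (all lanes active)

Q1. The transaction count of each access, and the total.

A1: 4 transactions
A2: 7 transactions
A3: 1 transaction
A4: 2 transactions
A5: 5 transactions

Answer: 4,7,1,2,5; total 19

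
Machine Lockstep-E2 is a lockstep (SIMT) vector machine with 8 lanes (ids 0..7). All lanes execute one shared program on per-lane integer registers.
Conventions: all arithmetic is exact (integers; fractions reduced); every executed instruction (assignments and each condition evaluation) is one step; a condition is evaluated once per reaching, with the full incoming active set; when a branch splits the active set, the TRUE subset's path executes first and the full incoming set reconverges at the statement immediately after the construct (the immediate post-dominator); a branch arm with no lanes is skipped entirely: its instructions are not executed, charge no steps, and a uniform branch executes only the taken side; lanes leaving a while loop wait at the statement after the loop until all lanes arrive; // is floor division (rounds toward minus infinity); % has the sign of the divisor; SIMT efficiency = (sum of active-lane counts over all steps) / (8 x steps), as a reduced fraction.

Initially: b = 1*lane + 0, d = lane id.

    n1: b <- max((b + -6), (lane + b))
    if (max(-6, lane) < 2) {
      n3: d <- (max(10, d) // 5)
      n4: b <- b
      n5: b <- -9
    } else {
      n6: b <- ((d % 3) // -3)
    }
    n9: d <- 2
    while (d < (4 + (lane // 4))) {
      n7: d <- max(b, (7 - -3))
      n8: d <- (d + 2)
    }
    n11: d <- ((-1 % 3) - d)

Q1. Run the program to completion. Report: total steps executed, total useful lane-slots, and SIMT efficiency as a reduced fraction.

Answer: 12 steps, 76 useful, 19/24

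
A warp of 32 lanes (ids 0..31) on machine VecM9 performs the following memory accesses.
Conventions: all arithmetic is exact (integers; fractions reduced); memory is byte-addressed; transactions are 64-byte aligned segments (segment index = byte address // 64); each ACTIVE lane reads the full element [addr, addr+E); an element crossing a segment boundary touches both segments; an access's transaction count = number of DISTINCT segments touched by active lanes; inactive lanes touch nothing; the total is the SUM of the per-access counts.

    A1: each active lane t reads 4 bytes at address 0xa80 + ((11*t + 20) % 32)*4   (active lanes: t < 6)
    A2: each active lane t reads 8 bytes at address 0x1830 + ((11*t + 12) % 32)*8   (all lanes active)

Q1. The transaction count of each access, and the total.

A1: 2 transactions
A2: 5 transactions

Answer: 2,5; total 7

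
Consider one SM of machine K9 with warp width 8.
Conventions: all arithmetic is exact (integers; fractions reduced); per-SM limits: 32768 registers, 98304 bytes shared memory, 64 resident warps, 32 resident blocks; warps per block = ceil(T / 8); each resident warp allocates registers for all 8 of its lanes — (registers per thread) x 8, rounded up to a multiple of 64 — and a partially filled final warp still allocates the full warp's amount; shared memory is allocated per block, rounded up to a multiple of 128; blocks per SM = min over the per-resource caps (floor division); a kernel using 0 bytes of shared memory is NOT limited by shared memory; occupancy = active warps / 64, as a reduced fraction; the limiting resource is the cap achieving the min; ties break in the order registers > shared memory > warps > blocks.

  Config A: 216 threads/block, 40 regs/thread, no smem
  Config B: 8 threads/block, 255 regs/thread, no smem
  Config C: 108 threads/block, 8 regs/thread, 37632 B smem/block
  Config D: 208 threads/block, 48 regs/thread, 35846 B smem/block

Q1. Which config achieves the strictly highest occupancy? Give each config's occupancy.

occupancies: A 27/32, B 1/4, C 7/16, D 13/16

Answer: A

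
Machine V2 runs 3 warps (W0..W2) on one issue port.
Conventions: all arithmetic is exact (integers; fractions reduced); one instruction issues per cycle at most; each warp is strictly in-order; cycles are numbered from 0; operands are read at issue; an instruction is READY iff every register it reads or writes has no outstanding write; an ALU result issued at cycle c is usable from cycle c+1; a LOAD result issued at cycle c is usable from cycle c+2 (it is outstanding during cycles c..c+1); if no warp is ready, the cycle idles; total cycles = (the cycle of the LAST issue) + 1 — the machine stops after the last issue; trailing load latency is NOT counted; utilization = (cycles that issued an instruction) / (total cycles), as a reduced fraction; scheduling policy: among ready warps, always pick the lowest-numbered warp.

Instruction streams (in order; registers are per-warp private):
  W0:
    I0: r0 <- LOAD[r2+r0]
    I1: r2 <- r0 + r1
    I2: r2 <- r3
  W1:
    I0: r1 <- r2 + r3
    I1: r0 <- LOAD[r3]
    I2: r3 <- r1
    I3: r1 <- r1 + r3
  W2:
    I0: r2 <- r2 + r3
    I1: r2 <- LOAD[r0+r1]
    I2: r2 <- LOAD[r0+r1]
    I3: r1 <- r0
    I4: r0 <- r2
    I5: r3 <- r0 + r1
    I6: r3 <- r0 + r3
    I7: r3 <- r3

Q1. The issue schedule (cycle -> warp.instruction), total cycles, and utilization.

cycle 0: W0.I0
cycle 1: W1.I0
cycle 2: W0.I1
cycle 3: W0.I2
cycle 4: W1.I1
cycle 5: W1.I2
cycle 6: W1.I3
cycle 7: W2.I0
cycle 8: W2.I1
cycle 9: idle
cycle 10: W2.I2
cycle 11: W2.I3
cycle 12: W2.I4
cycle 13: W2.I5
cycle 14: W2.I6
cycle 15: W2.I7

Answer: 16 cycles, utilization 15/16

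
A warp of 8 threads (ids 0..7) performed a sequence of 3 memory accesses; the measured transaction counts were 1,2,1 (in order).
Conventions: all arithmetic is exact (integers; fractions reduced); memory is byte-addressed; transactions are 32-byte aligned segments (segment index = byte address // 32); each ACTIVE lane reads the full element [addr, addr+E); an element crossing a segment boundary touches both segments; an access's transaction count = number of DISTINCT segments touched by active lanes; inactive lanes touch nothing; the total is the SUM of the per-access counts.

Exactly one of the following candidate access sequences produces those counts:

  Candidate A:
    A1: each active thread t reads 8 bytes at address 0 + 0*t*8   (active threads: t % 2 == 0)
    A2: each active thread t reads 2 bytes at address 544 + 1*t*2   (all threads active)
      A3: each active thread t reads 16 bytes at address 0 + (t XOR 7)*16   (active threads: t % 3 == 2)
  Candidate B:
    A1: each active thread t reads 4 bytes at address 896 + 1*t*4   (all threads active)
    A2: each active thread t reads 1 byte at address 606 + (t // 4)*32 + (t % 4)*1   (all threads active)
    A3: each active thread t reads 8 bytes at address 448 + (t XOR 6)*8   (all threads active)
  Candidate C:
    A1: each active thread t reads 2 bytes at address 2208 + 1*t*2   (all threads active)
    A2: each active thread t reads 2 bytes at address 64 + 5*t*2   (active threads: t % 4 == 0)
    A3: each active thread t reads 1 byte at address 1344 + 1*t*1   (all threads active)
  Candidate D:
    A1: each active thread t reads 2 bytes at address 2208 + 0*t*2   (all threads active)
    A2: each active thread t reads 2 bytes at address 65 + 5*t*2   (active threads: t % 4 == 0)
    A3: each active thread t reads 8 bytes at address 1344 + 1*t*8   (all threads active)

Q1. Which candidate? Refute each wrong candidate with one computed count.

A: A2 gives 1 transaction, not 2
B: A2 gives 3 transactions, not 2
D: A3 gives 2 transactions, not 1
C: all counts match (1,2,1)

Answer: C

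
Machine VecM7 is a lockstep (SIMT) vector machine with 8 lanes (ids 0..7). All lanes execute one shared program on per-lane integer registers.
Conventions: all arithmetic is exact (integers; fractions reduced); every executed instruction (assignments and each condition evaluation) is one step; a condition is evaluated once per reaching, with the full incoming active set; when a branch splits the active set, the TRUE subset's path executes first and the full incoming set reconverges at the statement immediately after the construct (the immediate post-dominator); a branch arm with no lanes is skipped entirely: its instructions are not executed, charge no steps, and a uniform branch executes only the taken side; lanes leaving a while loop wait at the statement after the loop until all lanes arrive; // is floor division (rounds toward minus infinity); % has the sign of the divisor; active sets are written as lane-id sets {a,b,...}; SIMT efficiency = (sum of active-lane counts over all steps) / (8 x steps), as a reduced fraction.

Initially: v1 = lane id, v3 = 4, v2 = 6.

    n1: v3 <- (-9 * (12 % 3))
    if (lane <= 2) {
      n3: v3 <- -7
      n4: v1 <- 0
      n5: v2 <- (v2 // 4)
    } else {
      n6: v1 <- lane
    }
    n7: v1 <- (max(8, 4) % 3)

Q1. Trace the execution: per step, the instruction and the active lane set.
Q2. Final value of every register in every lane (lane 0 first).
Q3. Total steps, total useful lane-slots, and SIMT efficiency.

step 0: v3 <- (-9 * (12 % 3))        {0,1,2,3,4,5,6,7}
step 1: eval (lane <= 2)             {0,1,2,3,4,5,6,7}
step 2: v3 <- -7                     {0,1,2}
step 3: v1 <- 0                      {0,1,2}
step 4: v2 <- (v2 // 4)              {0,1,2}
step 5: v1 <- lane                   {3,4,5,6,7}
step 6: v1 <- (max(8, 4) % 3)        {0,1,2,3,4,5,6,7}

Answer: 7 steps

v1: 2,2,2,2,2,2,2,2
v3: -7,-7,-7,0,0,0,0,0
v2: 1,1,1,6,6,6,6,6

steps = 7; useful = 38; efficiency = 38/56 = 19/28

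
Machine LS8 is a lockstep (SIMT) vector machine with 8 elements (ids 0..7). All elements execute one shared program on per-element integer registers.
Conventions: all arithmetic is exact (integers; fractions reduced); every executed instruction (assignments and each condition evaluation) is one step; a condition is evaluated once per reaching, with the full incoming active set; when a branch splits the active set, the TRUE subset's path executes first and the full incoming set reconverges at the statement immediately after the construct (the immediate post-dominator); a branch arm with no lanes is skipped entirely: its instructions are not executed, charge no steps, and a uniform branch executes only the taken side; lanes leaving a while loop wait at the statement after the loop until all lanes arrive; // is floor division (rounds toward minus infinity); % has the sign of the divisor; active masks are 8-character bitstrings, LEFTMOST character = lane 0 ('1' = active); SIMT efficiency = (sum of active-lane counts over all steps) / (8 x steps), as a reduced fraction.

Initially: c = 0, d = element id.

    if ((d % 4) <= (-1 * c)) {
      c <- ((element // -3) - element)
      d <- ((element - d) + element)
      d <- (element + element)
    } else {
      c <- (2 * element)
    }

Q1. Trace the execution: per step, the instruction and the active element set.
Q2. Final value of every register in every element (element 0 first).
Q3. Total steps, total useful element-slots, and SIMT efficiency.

step 0: eval ((d % 4) <= (-1 * c))   11111111
step 1: c <- ((element // -3) - element) 10001000
step 2: d <- ((element - d) + element) 10001000
step 3: d <- (element + element)     10001000
step 4: c <- (2 * element)           01110111

Answer: 5 steps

c: 0,2,4,6,-6,10,12,14
d: 0,1,2,3,8,5,6,7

steps = 5; useful = 20; efficiency = 20/40 = 1/2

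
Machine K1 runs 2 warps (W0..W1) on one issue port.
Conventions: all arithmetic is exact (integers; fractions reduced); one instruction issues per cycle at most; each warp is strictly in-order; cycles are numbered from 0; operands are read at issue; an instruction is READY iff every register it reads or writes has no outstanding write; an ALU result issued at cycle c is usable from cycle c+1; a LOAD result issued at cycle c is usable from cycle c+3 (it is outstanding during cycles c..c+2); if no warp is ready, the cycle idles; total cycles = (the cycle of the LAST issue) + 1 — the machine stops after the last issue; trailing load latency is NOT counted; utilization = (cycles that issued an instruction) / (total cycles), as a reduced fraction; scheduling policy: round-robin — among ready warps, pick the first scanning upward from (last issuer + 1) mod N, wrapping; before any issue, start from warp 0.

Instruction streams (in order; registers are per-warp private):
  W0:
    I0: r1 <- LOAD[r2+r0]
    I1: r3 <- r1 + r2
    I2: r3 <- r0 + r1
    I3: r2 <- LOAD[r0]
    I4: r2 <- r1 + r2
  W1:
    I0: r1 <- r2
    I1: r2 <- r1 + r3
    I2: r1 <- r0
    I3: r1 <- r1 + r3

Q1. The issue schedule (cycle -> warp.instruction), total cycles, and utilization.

cycle 0: W0.I0
cycle 1: W1.I0
cycle 2: W1.I1
cycle 3: W0.I1
cycle 4: W1.I2
cycle 5: W0.I2
cycle 6: W1.I3
cycle 7: W0.I3
cycle 8: idle
cycle 9: idle
cycle 10: W0.I4

Answer: 11 cycles, utilization 9/11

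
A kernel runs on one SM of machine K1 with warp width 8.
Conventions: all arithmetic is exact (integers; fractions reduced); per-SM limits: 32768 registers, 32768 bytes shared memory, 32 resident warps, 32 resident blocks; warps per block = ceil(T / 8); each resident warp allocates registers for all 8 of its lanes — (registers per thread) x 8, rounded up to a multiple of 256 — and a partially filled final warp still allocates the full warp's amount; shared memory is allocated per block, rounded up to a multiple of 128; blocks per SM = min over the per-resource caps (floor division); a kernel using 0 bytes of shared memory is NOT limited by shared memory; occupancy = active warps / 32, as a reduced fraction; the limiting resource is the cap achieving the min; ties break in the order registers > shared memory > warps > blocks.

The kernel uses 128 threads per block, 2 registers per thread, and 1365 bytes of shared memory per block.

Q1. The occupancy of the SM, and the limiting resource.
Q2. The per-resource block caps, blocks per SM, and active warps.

Answer: occupancy 1, limited by warps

registers: 8 blocks
shared memory: 23 blocks
warps: 2 blocks
blocks: 32 blocks

Answer: 2 blocks, 32 active warps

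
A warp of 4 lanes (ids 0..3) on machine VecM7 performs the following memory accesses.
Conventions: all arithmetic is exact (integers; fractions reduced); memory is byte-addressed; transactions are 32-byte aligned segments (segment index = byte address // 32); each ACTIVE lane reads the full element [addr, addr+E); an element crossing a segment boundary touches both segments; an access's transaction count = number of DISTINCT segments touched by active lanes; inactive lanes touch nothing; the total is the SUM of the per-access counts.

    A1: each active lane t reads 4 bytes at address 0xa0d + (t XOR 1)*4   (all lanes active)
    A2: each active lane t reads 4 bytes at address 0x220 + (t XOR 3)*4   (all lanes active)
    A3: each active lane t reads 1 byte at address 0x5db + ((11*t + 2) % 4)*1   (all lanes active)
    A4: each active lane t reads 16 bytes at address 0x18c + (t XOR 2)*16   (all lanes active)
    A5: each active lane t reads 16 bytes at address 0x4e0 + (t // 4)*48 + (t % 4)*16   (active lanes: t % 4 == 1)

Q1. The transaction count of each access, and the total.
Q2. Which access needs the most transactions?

A1: 1 transaction
A2: 1 transaction
A3: 1 transaction
A4: 3 transactions
A5: 1 transaction

Answer: 1,1,1,3,1; total 7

Answer: A4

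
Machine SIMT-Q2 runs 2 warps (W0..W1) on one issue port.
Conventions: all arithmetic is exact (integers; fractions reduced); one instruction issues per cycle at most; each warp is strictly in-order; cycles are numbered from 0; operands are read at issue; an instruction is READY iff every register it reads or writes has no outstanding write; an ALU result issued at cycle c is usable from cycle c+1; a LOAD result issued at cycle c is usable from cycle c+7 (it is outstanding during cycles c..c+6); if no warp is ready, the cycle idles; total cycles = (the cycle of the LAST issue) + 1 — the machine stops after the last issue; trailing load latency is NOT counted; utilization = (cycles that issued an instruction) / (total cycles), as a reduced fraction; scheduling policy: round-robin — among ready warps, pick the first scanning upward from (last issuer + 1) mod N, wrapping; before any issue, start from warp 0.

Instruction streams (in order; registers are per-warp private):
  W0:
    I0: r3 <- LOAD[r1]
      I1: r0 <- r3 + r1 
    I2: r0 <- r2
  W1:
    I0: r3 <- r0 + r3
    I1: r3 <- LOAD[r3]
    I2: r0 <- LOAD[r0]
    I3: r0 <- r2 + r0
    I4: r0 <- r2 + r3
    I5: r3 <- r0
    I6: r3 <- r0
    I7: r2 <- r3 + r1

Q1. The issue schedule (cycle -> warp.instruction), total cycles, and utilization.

cycle 0: W0.I0
cycle 1: W1.I0
cycle 2: W1.I1
cycle 3: W1.I2
cycle 4: idle
cycle 5: idle
cycle 6: idle
cycle 7: W0.I1
cycle 8: W0.I2
cycle 9: idle
cycle 10: W1.I3
cycle 11: W1.I4
cycle 12: W1.I5
cycle 13: W1.I6
cycle 14: W1.I7

Answer: 15 cycles, utilization 11/15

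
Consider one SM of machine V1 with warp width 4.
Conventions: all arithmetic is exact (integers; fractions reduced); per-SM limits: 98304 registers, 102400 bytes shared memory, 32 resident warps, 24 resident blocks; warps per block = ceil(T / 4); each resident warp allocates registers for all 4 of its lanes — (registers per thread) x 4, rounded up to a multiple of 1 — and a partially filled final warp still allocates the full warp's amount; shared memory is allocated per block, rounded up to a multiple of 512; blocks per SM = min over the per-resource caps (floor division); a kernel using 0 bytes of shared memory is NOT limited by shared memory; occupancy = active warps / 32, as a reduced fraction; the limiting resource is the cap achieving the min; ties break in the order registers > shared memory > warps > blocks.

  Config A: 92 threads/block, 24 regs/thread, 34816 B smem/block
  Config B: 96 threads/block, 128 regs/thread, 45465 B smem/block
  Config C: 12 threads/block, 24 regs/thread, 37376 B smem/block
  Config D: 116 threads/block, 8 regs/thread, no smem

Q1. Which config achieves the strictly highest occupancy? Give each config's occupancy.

occupancies: A 23/32, B 3/4, C 3/16, D 29/32

Answer: D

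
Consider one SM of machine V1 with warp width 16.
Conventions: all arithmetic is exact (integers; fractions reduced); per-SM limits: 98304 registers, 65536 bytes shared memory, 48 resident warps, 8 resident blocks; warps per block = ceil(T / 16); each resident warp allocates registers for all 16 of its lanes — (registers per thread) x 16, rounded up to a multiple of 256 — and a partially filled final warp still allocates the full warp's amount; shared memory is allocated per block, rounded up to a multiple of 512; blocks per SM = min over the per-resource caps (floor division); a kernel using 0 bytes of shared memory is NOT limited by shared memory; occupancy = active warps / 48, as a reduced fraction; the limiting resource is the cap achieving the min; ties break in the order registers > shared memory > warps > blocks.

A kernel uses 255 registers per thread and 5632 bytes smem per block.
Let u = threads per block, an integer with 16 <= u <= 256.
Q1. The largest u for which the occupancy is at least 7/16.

Answer: u = 192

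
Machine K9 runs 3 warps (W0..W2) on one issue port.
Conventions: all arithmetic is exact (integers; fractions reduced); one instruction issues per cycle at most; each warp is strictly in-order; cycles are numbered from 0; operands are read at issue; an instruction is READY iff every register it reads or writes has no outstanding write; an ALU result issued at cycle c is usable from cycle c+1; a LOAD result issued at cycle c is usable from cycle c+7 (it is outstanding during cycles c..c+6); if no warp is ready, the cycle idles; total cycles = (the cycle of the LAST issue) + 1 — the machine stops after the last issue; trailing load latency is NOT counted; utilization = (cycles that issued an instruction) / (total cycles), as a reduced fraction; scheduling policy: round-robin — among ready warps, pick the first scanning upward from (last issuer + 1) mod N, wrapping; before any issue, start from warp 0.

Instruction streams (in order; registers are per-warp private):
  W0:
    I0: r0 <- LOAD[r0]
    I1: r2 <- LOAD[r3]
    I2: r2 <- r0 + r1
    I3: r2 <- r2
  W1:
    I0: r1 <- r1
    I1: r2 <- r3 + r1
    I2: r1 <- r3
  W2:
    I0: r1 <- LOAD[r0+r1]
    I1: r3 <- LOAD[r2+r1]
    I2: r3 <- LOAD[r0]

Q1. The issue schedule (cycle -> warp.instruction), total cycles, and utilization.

cycle 0: W0.I0
cycle 1: W1.I0
cycle 2: W2.I0
cycle 3: W0.I1
cycle 4: W1.I1
cycle 5: W1.I2
cycle 6: idle
cycle 7: idle
cycle 8: idle
cycle 9: W2.I1
cycle 10: W0.I2
cycle 11: W0.I3
cycle 12: idle
cycle 13: idle
cycle 14: idle
cycle 15: idle
cycle 16: W2.I2

Answer: 17 cycles, utilization 10/17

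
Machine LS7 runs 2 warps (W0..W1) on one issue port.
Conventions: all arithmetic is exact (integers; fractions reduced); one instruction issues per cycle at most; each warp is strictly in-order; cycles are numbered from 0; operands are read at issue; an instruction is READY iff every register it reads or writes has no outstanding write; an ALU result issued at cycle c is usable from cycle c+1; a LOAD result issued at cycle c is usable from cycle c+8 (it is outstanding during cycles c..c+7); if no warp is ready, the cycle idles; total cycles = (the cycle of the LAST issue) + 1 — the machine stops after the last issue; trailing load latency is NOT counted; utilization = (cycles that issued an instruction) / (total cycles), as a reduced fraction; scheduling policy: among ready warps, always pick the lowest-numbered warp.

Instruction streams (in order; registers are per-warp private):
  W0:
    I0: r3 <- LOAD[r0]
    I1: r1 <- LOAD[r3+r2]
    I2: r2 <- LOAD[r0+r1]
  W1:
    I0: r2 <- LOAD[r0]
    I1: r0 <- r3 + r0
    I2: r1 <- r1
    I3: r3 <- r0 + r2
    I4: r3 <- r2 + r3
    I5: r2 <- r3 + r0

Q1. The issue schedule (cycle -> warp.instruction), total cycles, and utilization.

cycle 0: W0.I0
cycle 1: W1.I0
cycle 2: W1.I1
cycle 3: W1.I2
cycle 4: idle
cycle 5: idle
cycle 6: idle
cycle 7: idle
cycle 8: W0.I1
cycle 9: W1.I3
cycle 10: W1.I4
cycle 11: W1.I5
cycle 12: idle
cycle 13: idle
cycle 14: idle
cycle 15: idle
cycle 16: W0.I2

Answer: 17 cycles, utilization 9/17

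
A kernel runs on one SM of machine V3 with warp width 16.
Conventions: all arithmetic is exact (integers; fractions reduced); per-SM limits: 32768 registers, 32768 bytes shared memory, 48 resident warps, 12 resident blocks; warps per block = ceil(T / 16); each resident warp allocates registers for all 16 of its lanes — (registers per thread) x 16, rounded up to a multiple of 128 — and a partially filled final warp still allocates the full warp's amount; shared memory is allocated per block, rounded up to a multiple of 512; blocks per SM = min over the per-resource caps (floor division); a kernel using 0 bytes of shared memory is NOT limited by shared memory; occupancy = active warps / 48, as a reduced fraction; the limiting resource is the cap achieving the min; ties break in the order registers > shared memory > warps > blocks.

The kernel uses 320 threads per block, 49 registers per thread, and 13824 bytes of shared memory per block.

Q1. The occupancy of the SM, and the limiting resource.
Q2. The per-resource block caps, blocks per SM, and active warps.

Answer: occupancy 5/12, limited by registers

registers: 1 block
shared memory: 2 blocks
warps: 2 blocks
blocks: 12 blocks

Answer: 1 block, 20 active warps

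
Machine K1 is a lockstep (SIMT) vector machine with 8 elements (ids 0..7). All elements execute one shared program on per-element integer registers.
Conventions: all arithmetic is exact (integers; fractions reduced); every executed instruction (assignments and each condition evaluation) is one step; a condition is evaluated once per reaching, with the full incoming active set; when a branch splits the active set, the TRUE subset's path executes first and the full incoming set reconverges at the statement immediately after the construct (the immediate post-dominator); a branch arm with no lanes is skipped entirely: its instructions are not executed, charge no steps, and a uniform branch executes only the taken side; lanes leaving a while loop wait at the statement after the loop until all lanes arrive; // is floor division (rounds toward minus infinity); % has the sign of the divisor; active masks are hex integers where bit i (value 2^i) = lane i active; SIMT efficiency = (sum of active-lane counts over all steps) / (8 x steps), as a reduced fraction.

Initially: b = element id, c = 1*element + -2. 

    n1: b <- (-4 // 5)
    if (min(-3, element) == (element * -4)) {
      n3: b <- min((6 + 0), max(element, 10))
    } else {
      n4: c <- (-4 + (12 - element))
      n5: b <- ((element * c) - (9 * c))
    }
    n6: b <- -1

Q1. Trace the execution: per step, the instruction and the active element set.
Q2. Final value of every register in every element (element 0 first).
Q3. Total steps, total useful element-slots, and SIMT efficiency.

step 0: b <- (-4 // 5)               0xff
step 1: eval (min(-3, element) == (element * -4)) 0xff
step 2: c <- (-4 + (12 - element))   0xff
step 3: b <- ((element * c) - (9 * c)) 0xff
step 4: b <- -1                      0xff

Answer: 5 steps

b: -1,-1,-1,-1,-1,-1,-1,-1
c: 8,7,6,5,4,3,2,1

steps = 5; useful = 40; efficiency = 40/40 = 1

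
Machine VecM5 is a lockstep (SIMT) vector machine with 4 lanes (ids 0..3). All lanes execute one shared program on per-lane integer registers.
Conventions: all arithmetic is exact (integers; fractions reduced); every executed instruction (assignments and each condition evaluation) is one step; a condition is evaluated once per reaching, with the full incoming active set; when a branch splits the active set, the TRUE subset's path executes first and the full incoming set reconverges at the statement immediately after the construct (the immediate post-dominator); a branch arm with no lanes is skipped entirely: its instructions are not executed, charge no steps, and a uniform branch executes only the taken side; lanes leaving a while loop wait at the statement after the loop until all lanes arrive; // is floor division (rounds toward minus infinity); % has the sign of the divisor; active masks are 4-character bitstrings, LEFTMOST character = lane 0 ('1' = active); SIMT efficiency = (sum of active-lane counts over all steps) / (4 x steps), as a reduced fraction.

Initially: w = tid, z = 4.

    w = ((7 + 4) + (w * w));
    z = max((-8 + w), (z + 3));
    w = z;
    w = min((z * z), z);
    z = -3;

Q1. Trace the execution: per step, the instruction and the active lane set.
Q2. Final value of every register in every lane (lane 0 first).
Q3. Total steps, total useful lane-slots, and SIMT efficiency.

step 0: w <- ((7 + 4) + (w * w))     1111
step 1: z <- max((-8 + w), (z + 3))  1111
step 2: w <- z                       1111
step 3: w <- min((z * z), z)         1111
step 4: z <- -3                      1111

Answer: 5 steps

w: 7,7,7,12
z: -3,-3,-3,-3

steps = 5; useful = 20; efficiency = 20/20 = 1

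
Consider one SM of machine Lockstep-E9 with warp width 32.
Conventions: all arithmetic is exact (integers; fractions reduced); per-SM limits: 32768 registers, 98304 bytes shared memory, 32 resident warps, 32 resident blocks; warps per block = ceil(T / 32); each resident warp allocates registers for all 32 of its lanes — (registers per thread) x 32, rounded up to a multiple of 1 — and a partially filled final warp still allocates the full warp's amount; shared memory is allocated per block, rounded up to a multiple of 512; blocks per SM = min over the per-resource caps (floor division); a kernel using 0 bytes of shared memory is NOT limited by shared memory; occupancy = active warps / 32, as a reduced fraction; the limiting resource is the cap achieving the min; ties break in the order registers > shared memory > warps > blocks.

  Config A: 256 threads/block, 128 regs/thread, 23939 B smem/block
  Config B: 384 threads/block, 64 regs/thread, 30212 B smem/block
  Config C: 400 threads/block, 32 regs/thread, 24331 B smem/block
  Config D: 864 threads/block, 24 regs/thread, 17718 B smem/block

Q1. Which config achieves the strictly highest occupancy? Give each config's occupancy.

occupancies: A 1/4, B 3/8, C 13/16, D 27/32

Answer: D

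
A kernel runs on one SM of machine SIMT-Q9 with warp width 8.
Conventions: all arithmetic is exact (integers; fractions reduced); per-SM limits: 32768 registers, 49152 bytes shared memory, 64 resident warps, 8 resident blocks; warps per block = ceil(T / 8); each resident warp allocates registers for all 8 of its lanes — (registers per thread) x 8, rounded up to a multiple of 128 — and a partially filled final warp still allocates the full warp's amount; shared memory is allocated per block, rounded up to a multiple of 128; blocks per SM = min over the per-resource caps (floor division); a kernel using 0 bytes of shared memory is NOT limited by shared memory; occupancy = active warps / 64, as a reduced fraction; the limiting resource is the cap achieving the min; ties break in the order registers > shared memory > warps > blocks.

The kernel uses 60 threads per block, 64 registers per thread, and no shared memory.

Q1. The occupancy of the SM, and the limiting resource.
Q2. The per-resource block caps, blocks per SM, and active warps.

Answer: occupancy 1, limited by registers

registers: 8 blocks
shared memory: no limit (kernel uses none)
warps: 8 blocks
blocks: 8 blocks

Answer: 8 blocks, 64 active warps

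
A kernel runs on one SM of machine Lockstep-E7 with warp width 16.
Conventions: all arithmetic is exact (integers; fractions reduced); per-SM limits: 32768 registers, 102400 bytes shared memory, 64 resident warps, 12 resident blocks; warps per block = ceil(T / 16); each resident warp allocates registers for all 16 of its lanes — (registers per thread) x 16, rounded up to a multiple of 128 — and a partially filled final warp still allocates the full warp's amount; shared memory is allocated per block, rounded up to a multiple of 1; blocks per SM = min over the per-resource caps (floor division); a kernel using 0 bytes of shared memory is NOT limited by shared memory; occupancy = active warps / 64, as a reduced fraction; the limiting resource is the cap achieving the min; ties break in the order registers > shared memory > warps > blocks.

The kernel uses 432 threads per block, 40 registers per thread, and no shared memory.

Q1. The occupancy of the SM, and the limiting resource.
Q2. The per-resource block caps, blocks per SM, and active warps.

Answer: occupancy 27/64, limited by registers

registers: 1 block
shared memory: no limit (kernel uses none)
warps: 2 blocks
blocks: 12 blocks

Answer: 1 block, 27 active warps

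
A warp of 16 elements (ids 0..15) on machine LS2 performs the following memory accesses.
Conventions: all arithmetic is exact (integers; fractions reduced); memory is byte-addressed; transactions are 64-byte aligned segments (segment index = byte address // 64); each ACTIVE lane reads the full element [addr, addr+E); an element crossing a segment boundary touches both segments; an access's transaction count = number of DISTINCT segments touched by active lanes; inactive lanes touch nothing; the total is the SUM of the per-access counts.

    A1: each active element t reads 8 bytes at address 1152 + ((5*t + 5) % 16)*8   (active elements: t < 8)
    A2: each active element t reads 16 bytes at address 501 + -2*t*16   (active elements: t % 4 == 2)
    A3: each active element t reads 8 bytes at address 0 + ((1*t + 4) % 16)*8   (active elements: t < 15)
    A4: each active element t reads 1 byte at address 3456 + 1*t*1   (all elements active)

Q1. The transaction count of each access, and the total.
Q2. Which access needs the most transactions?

A1: 2 transactions
A2: 8 transactions
A3: 2 transactions
A4: 1 transaction

Answer: 2,8,2,1; total 13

Answer: A2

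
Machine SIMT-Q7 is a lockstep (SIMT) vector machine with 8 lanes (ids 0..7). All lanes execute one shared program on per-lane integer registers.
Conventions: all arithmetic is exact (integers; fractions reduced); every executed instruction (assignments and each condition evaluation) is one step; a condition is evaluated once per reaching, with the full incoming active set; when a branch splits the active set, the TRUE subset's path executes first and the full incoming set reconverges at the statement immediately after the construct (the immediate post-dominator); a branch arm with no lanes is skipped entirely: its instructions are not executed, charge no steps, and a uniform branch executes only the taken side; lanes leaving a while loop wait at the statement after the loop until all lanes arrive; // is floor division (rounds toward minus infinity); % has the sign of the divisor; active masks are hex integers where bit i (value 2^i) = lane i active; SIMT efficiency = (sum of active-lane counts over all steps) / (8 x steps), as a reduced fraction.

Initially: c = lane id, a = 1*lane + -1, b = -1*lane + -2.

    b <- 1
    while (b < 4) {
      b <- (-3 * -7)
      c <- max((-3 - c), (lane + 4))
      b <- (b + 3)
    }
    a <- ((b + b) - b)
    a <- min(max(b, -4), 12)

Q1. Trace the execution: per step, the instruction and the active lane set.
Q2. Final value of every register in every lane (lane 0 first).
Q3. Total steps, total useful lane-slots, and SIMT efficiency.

step 0: b <- 1                       0xff
step 1: eval (b < 4)                 0xff
step 2: b <- (-3 * -7)               0xff
step 3: c <- max((-3 - c), (lane + 4)) 0xff
step 4: b <- (b + 3)                 0xff
step 5: eval (b < 4)                 0xff
step 6: a <- ((b + b) - b)           0xff
step 7: a <- min(max(b, -4), 12)     0xff

Answer: 8 steps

c: 4,5,6,7,8,9,10,11
a: 12,12,12,12,12,12,12,12
b: 24,24,24,24,24,24,24,24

steps = 8; useful = 64; efficiency = 64/64 = 1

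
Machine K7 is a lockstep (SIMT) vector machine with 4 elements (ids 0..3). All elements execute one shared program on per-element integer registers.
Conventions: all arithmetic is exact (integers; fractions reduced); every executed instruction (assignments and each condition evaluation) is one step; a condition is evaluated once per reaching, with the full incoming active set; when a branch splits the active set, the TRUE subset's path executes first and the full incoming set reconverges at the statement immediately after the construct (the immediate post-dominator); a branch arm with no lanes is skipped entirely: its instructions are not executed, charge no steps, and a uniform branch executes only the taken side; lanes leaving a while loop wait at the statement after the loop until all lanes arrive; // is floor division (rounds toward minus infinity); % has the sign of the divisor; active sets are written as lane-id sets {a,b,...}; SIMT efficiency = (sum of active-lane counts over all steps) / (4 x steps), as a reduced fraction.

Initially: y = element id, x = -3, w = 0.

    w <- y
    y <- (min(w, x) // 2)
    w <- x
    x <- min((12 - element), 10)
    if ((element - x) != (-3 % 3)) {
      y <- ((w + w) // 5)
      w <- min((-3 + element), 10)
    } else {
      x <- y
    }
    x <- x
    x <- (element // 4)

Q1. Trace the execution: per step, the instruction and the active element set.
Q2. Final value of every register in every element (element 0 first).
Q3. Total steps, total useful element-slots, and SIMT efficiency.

step 0: w <- y                       {0,1,2,3}
step 1: y <- (min(w, x) // 2)        {0,1,2,3}
step 2: w <- x                       {0,1,2,3}
step 3: x <- min((12 - element), 10) {0,1,2,3}
step 4: eval ((element - x) != (-3 % 3)) {0,1,2,3}
step 5: y <- ((w + w) // 5)          {0,1,2,3}
step 6: w <- min((-3 + element), 10) {0,1,2,3}
step 7: x <- x                       {0,1,2,3}
step 8: x <- (element // 4)          {0,1,2,3}

Answer: 9 steps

y: -2,-2,-2,-2
x: 0,0,0,0
w: -3,-2,-1,0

steps = 9; useful = 36; efficiency = 36/36 = 1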